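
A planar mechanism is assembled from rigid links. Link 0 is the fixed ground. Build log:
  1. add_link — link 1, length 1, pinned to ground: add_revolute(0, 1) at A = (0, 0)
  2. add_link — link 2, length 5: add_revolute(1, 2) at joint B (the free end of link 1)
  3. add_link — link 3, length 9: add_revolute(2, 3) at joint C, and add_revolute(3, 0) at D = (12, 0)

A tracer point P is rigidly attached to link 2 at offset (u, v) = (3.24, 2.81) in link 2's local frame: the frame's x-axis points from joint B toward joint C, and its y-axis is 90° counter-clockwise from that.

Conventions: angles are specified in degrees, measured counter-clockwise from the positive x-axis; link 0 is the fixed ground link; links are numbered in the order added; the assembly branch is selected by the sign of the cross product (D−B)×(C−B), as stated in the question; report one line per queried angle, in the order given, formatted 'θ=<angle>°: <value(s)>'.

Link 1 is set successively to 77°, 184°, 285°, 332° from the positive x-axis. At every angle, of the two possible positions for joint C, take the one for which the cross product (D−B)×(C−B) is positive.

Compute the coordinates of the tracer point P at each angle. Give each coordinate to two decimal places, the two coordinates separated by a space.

A=(0,0), D=(12.00,0)
θ=77°: B = A + 1.00·(cos77°, sin77°) = (0.2250, 0.9744)
θ=77°: |BD| = 11.8153
θ=77°: circle(B,5.00) ∩ circle(D,9.00): a=3.5378, h=3.5332
θ=77°:   candidates: C₊=(4.0421,4.2038) cross=41.746; C₋=(3.4594,-2.8386) cross=-41.746
θ=77°:   branch + wants cross > 0 → take C=(4.0421,4.2038) (cross=41.746)
θ=77°: ex = (C−B)/|BC| = (0.7634,0.6459); ey = (-0.6459,0.7634)
θ=77°: P = B + 3.24·ex + 2.81·ey = (0.8835,5.2123)
θ=184°: B = A + 1.00·(cos184°, sin184°) = (-0.9976, -0.0698)
θ=184°: |BD| = 12.9978
θ=184°: circle(B,5.00) ∩ circle(D,9.00): a=4.3447, h=2.4747
θ=184°:   candidates: C₊=(3.3337,2.4282) cross=32.165; C₋=(3.3603,-2.5211) cross=-32.165
θ=184°:   branch + wants cross > 0 → take C=(3.3337,2.4282) (cross=32.165)
θ=184°: ex = (C−B)/|BC| = (0.8663,0.4996); ey = (-0.4996,0.8663)
θ=184°: P = B + 3.24·ex + 2.81·ey = (0.4053,3.9831)
θ=285°: B = A + 1.00·(cos285°, sin285°) = (0.2588, -0.9659)
θ=285°: |BD| = 11.7808
θ=285°: circle(B,5.00) ∩ circle(D,9.00): a=3.5137, h=3.5572
θ=285°:   candidates: C₊=(3.4690,2.8674) cross=41.907; C₋=(4.0523,-4.2231) cross=-41.907
θ=285°:   branch + wants cross > 0 → take C=(3.4690,2.8674) (cross=41.907)
θ=285°: ex = (C−B)/|BC| = (0.6420,0.7667); ey = (-0.7667,0.6420)
θ=285°: P = B + 3.24·ex + 2.81·ey = (0.1847,3.3222)
θ=332°: B = A + 1.00·(cos332°, sin332°) = (0.8829, -0.4695)
θ=332°: |BD| = 11.1270
θ=332°: circle(B,5.00) ∩ circle(D,9.00): a=3.0471, h=3.9643
θ=332°:   candidates: C₊=(3.7600,3.6198) cross=44.110; C₋=(4.0946,-4.3016) cross=-44.110
θ=332°:   branch + wants cross > 0 → take C=(3.7600,3.6198) (cross=44.110)
θ=332°: ex = (C−B)/|BC| = (0.5754,0.8179); ey = (-0.8179,0.5754)
θ=332°: P = B + 3.24·ex + 2.81·ey = (0.4491,3.7973)

θ=77°: 0.88 5.21
θ=184°: 0.41 3.98
θ=285°: 0.18 3.32
θ=332°: 0.45 3.80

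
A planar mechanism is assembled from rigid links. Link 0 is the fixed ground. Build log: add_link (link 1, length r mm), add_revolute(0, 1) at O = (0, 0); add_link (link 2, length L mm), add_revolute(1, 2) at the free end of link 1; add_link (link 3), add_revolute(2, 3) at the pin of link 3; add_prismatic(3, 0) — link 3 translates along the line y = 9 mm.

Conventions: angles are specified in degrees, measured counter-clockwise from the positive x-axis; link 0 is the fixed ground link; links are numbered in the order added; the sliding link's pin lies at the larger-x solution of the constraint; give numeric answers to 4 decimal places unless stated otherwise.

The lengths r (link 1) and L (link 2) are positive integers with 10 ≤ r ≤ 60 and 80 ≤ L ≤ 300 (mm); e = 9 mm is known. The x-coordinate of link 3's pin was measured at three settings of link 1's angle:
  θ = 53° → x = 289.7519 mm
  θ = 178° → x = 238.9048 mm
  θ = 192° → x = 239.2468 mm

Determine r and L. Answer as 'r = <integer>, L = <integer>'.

constraint per measurement: (x − r cos θ)² + (r sin θ − e)² = L²
subtracting the θ₁ and θ₂ equations cancels the r² and L² terms:
r = (x₁² − x₂²) / (2[(x₁cos θ₁ + e sin θ₁) − (x₂cos θ₂ + e sin θ₂)]) = 32.0000 → r = 32
L² = (x₁ − r cos θ₁)² + (r sin θ₁ − e)² = 73441.0185 → L = 271.0000 → L = 271
check at θ₃=192°: x = 239.2468 (printed 239.2468) ✓

r = 32, L = 271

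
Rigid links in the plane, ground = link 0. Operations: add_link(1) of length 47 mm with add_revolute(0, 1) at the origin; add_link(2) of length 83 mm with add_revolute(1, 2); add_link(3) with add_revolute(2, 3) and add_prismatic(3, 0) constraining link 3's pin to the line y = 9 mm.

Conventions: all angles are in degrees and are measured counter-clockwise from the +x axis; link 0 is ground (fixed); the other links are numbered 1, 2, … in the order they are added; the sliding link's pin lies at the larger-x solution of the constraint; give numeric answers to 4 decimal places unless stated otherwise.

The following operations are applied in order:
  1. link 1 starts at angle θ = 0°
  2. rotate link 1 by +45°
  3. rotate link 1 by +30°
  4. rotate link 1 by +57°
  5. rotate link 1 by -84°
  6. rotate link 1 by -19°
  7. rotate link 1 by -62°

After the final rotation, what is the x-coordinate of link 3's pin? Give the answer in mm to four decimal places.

geometry: r = 47 mm, L = 83 mm, e = 9 mm; θ starts at 0°
rotate link 1 by +45°: θ ← 0° +45° = 45°
rotate link 1 by +30°: θ ← 45° +30° = 75°
rotate link 1 by +57°: θ ← 75° +57° = 132°
rotate link 1 by -84°: θ ← 132° -84° = 48°
rotate link 1 by -19°: θ ← 48° -19° = 29°
rotate link 1 by -62°: θ ← 29° -62° = -33°
crank pin P = (r cos θ, r sin θ) = (39.417517, -25.598035)
h = r sin θ − e = -25.598035 − 9 = -34.598035
x = r cos θ + √(L² − h²) = 39.417517 + 75.445185 = 114.862702

114.8627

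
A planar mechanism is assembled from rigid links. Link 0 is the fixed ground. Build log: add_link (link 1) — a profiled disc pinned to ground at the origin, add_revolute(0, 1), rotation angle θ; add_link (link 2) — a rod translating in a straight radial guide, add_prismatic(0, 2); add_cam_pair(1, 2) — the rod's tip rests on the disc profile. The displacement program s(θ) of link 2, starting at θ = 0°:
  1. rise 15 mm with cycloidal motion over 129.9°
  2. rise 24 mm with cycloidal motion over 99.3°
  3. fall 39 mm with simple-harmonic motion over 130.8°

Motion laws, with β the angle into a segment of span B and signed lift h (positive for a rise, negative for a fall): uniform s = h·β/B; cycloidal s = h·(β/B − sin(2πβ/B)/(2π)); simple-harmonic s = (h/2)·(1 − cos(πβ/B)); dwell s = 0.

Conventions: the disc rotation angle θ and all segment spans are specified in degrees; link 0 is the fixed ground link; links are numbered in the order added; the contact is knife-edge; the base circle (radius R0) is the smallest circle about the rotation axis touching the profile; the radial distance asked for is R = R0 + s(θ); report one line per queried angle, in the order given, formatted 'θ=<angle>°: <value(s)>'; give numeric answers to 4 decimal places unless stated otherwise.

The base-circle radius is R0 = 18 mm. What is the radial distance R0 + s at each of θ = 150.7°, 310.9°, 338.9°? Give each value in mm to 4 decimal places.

seg 1 [0°–129.9°] cycloidal, h=15: full span → s += 15 → s = 15.0000
seg 2 [129.9°–229.2°] cycloidal, h=24: θ=150.7° here. β=20.8, B=99.3. 24·(0.2095 − sin(2π·0.2095)/(2π)) = 1.3307 → s = 16.3307
seg 2 [129.9°–229.2°] cycloidal, h=24: full span → s += 24 → s = 39.0000
seg 3 [229.2°–360°] simple-harmonic, h=-39: θ=310.9° here. β=81.7, B=130.8. -39/2·(1 − cos(π·0.6246)) = -26.9407 → s = 12.0593
seg 3 [229.2°–360°] simple-harmonic, h=-39: θ=338.9° here. β=109.7, B=130.8. -39/2·(1 − cos(π·0.8387)) = -36.5490 → s = 2.4510
θ=150.7°: R = R0 + s = 18 + 16.3307 = 34.3307
θ=310.9°: R = R0 + s = 18 + 12.0593 = 30.0593
θ=338.9°: R = R0 + s = 18 + 2.4510 = 20.4510

θ=150.7°: 34.3307
θ=310.9°: 30.0593
θ=338.9°: 20.4510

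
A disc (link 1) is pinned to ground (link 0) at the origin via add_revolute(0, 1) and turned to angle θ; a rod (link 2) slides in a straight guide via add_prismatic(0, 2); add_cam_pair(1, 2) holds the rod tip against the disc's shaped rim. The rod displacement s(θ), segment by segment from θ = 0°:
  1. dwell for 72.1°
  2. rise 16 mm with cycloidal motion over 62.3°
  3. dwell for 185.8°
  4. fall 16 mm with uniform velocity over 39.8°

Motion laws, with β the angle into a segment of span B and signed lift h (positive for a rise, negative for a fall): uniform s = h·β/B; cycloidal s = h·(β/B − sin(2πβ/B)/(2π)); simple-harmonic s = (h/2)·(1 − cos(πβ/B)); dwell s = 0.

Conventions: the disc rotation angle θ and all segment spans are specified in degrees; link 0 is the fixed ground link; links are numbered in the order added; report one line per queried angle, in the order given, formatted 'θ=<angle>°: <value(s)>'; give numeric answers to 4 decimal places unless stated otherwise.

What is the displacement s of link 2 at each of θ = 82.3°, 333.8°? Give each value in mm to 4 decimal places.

segment 1 (0° to 72.1°, dwell): s unchanged at 0.0000
θ = 82.3° falls in segment 2 (72.1° to 134.4°, cycloidal, h = 16): β = 82.3 − 72.1 = 10.2°, B = 62.3°; Δs = 16·(0.1637 − sin(2π·0.1637)/(2π)) = 0.4382; s = 0.0000 + 0.4382 = 0.4382
segment 2 (72.1° to 134.4°, cycloidal, h = 16) is passed completely: s = 0.0000 + (16) = 16.0000
segment 3 (134.4° to 320.2°, dwell): s unchanged at 16.0000
θ = 333.8° falls in segment 4 (320.2° to 360°, uniform, h = -16): β = 333.8 − 320.2 = 13.6°, B = 39.8°; Δs = -16·13.6/39.8 = -5.4673; s = 16.0000 − 5.4673 = 10.5327

θ=82.3°: 0.4382
θ=333.8°: 10.5327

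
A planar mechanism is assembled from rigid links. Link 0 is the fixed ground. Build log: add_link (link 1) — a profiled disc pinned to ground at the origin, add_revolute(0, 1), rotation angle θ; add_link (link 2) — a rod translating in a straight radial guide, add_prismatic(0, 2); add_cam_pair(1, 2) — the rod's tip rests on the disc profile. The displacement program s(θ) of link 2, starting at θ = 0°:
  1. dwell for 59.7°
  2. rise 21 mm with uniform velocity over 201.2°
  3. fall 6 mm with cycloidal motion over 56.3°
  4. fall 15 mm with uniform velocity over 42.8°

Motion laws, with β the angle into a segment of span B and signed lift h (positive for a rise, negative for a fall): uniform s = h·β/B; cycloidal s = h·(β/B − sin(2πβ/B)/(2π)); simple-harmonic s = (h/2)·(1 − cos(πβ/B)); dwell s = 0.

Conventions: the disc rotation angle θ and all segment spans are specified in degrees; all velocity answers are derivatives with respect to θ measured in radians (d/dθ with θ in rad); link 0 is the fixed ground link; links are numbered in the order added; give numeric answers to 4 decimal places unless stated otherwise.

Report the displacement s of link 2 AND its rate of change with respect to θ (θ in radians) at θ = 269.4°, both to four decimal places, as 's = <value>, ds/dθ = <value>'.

seg 1 [0°–59.7°] dwell: s stays 0.0000
seg 2 [59.7°–260.9°] uniform, h=21: full span → s += 21 → s = 21.0000
seg 3 [260.9°–317.2°] cycloidal, h=-6: θ=269.4° here. β=8.5, B=56.3. -6·(0.1510 − sin(2π·0.1510)/(2π)) = -0.1299 → s = 20.8701
velocity in seg [260.9°–317.2°] (cycloidal), θ in radians: β = 8.5° = 0.1484 rad, B = 56.3° = 0.9826 rad; ds/dθ = (h/B)(1 − cos(2πβ/B)) = ((-6)/0.9826)(1 − cos(2π·0.1510)) = -2.547423 mm/rad

s = 20.8701, ds/dθ = -2.5474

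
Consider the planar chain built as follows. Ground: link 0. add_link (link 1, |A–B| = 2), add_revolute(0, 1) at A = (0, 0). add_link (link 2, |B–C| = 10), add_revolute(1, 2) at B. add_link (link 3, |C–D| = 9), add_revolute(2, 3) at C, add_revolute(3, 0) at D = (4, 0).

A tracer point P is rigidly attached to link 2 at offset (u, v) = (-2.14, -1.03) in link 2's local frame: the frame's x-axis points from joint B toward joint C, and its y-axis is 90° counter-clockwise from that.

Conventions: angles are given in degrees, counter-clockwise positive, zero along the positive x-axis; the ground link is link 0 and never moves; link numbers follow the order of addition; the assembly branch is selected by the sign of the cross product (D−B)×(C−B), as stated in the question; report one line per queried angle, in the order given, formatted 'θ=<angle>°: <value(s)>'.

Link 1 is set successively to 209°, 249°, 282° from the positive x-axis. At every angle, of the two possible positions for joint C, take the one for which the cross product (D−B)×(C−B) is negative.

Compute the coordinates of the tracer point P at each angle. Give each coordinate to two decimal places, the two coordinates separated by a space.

A=(0,0), D=(4.00,0)
θ=209°: B = A + 2.00·(cos209°, sin209°) = (-1.7492, -0.9696)
θ=209°: |BD| = 5.8304
θ=209°: circle(B,10.00) ∩ circle(D,9.00): a=4.5446, h=8.9077
θ=209°:   candidates: C₊=(1.2507,8.5698) cross=51.936; C₋=(4.2134,-8.9975) cross=-51.936
θ=209°:   branch - wants cross < 0 → take C=(4.2134,-8.9975) (cross=-51.936)
θ=209°: ex = (C−B)/|BC| = (0.5963,-0.8028); ey = (0.8028,0.5963)
θ=209°: P = B + -2.14·ex + -1.03·ey = (-3.8521,0.1342)
θ=249°: B = A + 2.00·(cos249°, sin249°) = (-0.7167, -1.8672)
θ=249°: |BD| = 5.0729
θ=249°: circle(B,10.00) ∩ circle(D,9.00): a=4.4091, h=8.9755
θ=249°:   candidates: C₊=(0.0793,8.1011) cross=45.531; C₋=(6.6865,-8.5897) cross=-45.531
θ=249°:   branch - wants cross < 0 → take C=(6.6865,-8.5897) (cross=-45.531)
θ=249°: ex = (C−B)/|BC| = (0.7403,-0.6723); ey = (0.6723,0.7403)
θ=249°: P = B + -2.14·ex + -1.03·ey = (-2.9934,-1.1911)
θ=282°: B = A + 2.00·(cos282°, sin282°) = (0.4158, -1.9563)
θ=282°: |BD| = 4.0833
θ=282°: circle(B,10.00) ∩ circle(D,9.00): a=4.3682, h=8.9955
θ=282°:   candidates: C₊=(-0.0596,8.0324) cross=36.731; C₋=(8.5598,-7.7594) cross=-36.731
θ=282°:   branch - wants cross < 0 → take C=(8.5598,-7.7594) (cross=-36.731)
θ=282°: ex = (C−B)/|BC| = (0.8144,-0.5803); ey = (0.5803,0.8144)
θ=282°: P = B + -2.14·ex + -1.03·ey = (-1.9247,-1.5533)

θ=209°: -3.85 0.13
θ=249°: -2.99 -1.19
θ=282°: -1.92 -1.55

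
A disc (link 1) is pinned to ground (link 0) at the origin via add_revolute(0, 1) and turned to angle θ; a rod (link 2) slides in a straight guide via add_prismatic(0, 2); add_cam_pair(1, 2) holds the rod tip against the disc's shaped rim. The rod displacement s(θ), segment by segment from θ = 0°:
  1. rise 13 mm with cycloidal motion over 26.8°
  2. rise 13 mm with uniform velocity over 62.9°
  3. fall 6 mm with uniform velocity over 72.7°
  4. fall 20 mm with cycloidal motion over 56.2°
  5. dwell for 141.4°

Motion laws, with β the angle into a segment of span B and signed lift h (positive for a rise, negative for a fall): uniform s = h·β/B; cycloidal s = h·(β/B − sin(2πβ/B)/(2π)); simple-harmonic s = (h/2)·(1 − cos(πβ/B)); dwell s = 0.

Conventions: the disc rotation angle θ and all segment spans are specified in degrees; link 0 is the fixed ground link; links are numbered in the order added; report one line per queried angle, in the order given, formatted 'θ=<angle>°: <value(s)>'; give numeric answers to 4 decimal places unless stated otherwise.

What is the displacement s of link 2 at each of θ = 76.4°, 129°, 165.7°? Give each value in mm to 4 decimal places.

segment 1 (0° to 26.8°, cycloidal, h = 13) is passed completely: s = 0.0000 + (13) = 13.0000
θ = 76.4° falls in segment 2 (26.8° to 89.7°, uniform, h = 13): β = 76.4 − 26.8 = 49.6°, B = 62.9°; Δs = 13·49.6/62.9 = 10.2512; s = 13.0000 + 10.2512 = 23.2512
segment 2 (26.8° to 89.7°, uniform, h = 13) is passed completely: s = 13.0000 + (13) = 26.0000
θ = 129° falls in segment 3 (89.7° to 162.4°, uniform, h = -6): β = 129 − 89.7 = 39.3°, B = 72.7°; Δs = -6·39.3/72.7 = -3.2435; s = 26.0000 − 3.2435 = 22.7565
segment 3 (89.7° to 162.4°, uniform, h = -6) is passed completely: s = 26.0000 + (-6) = 20.0000
θ = 165.7° falls in segment 4 (162.4° to 218.6°, cycloidal, h = -20): β = 165.7 − 162.4 = 3.3°, B = 56.2°; Δs = -20·(0.0587 − sin(2π·0.0587)/(2π)) = -0.0265; s = 20.0000 − 0.0265 = 19.9735

θ=76.4°: 23.2512
θ=129°: 22.7565
θ=165.7°: 19.9735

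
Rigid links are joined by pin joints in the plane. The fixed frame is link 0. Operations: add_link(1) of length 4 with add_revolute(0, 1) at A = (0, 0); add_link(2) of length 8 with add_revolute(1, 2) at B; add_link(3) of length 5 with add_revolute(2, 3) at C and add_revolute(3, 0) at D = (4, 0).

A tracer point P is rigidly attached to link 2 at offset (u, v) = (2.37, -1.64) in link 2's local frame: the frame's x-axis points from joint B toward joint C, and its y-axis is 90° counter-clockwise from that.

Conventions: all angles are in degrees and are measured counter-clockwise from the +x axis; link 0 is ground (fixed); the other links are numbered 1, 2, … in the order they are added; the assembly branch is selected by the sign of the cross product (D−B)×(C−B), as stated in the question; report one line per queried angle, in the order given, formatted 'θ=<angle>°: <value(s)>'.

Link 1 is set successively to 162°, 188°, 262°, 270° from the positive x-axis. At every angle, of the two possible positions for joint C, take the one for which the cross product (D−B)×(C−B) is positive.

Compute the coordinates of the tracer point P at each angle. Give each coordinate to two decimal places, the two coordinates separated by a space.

A=(0,0), D=(4.00,0)
θ=162°: B = A + 4.00·(cos162°, sin162°) = (-3.8042, 1.2361)
θ=162°: |BD| = 7.9015
θ=162°: circle(B,8.00) ∩ circle(D,5.00): a=6.4186, h=4.7750
θ=162°:   candidates: C₊=(3.2824,4.9482) cross=37.730; C₋=(1.7884,-4.4843) cross=-37.730
θ=162°:   branch + wants cross > 0 → take C=(3.2824,4.9482) (cross=37.730)
θ=162°: ex = (C−B)/|BC| = (0.8858,0.4640); ey = (-0.4640,0.8858)
θ=162°: P = B + 2.37·ex + -1.64·ey = (-0.9438,0.8830)
θ=188°: B = A + 4.00·(cos188°, sin188°) = (-3.9611, -0.5567)
θ=188°: |BD| = 7.9805
θ=188°: circle(B,8.00) ∩ circle(D,5.00): a=6.4337, h=4.7547
θ=188°:   candidates: C₊=(2.1253,4.6352) cross=37.945; C₋=(2.7886,-4.8510) cross=-37.945
θ=188°:   branch + wants cross > 0 → take C=(2.1253,4.6352) (cross=37.945)
θ=188°: ex = (C−B)/|BC| = (0.7608,0.6490); ey = (-0.6490,0.7608)
θ=188°: P = B + 2.37·ex + -1.64·ey = (-1.0936,-0.2663)
θ=262°: B = A + 4.00·(cos262°, sin262°) = (-0.5567, -3.9611)
θ=262°: |BD| = 6.0377
θ=262°: circle(B,8.00) ∩ circle(D,5.00): a=6.2486, h=4.9956
θ=262°:   candidates: C₊=(0.8818,3.9085) cross=30.162; C₋=(7.4365,-3.6318) cross=-30.162
θ=262°:   branch + wants cross > 0 → take C=(0.8818,3.9085) (cross=30.162)
θ=262°: ex = (C−B)/|BC| = (0.1798,0.9837); ey = (-0.9837,0.1798)
θ=262°: P = B + 2.37·ex + -1.64·ey = (1.4827,-1.9246)
θ=270°: B = A + 4.00·(cos270°, sin270°) = (-0.0000, -4.0000)
θ=270°: |BD| = 5.6569
θ=270°: circle(B,8.00) ∩ circle(D,5.00): a=6.2756, h=4.9616
θ=270°:   candidates: C₊=(0.9291,3.9459) cross=28.067; C₋=(7.9459,-3.0709) cross=-28.067
θ=270°:   branch + wants cross > 0 → take C=(0.9291,3.9459) (cross=28.067)
θ=270°: ex = (C−B)/|BC| = (0.1161,0.9932); ey = (-0.9932,0.1161)
θ=270°: P = B + 2.37·ex + -1.64·ey = (1.9042,-1.8365)

θ=162°: -0.94 0.88
θ=188°: -1.09 -0.27
θ=262°: 1.48 -1.92
θ=270°: 1.90 -1.84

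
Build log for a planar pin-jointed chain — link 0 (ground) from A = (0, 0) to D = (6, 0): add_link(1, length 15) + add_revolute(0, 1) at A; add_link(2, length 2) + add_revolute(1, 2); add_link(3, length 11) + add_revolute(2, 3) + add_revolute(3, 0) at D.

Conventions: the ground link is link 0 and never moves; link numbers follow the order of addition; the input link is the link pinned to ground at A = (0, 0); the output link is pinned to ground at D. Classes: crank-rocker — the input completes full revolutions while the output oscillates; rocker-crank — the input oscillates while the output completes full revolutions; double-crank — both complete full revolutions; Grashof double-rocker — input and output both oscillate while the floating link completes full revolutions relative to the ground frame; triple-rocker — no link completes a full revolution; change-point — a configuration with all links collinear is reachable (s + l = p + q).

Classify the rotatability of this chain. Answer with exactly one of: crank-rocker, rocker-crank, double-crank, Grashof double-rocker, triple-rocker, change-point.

lengths: ground=6, input=15, coupler=2, output=11
sorted: s=2 (shortest), l=15 (longest), p+q=17
s + l = 17 vs p + q = 17
s + l = p + q → change-point (collinear configuration reachable)

change-point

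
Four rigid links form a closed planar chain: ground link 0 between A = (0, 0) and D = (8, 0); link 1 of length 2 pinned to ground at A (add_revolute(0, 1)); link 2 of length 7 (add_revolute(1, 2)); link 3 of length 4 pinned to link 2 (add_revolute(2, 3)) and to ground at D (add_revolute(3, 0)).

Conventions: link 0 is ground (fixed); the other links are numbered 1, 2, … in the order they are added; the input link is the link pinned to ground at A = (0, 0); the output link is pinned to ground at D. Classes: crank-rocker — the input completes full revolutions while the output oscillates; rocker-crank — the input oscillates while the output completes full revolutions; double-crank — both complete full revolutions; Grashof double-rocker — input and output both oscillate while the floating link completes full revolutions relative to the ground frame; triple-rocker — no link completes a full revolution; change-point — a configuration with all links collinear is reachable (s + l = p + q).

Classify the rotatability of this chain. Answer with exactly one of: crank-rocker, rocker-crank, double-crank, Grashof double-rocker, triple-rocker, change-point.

lengths: ground=8, input=2, coupler=7, output=4
sorted: s=2 (shortest), l=8 (longest), p+q=11
s + l = 10 vs p + q = 11
s + l < p + q (Grashof) with shortest = input link → crank-rocker

crank-rocker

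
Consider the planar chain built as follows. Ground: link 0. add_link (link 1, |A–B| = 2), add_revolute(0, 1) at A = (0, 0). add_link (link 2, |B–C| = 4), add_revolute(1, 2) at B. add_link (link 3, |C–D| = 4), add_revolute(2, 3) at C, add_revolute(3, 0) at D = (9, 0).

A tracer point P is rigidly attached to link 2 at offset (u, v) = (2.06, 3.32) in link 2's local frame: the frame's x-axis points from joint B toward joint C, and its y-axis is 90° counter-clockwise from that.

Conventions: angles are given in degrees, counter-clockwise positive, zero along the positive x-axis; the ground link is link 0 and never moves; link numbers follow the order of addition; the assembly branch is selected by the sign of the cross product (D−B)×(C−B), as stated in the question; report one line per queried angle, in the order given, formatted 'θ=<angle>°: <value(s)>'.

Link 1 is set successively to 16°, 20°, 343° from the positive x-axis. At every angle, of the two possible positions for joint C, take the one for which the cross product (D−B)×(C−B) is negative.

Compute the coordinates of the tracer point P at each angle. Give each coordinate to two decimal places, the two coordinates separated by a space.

A=(0,0), D=(9.00,0)
θ=16°: B = A + 2.00·(cos16°, sin16°) = (1.9225, 0.5513)
θ=16°: |BD| = 7.0989
θ=16°: circle(B,4.00) ∩ circle(D,4.00): a=3.5495, h=1.8443
θ=16°:   candidates: C₊=(5.6045,2.1143) cross=13.092; C₋=(5.3180,-1.5631) cross=-13.092
θ=16°:   branch - wants cross < 0 → take C=(5.3180,-1.5631) (cross=-13.092)
θ=16°: ex = (C−B)/|BC| = (0.8489,-0.5286); ey = (0.5286,0.8489)
θ=16°: P = B + 2.06·ex + 3.32·ey = (5.4261,2.2807)
θ=20°: B = A + 2.00·(cos20°, sin20°) = (1.8794, 0.6840)
θ=20°: |BD| = 7.1534
θ=20°: circle(B,4.00) ∩ circle(D,4.00): a=3.5767, h=1.7909
θ=20°:   candidates: C₊=(5.6109,2.1247) cross=12.811; C₋=(5.2684,-1.4406) cross=-12.811
θ=20°:   branch - wants cross < 0 → take C=(5.2684,-1.4406) (cross=-12.811)
θ=20°: ex = (C−B)/|BC| = (0.8473,-0.5312); ey = (0.5312,0.8473)
θ=20°: P = B + 2.06·ex + 3.32·ey = (5.3882,2.4027)
θ=343°: B = A + 2.00·(cos343°, sin343°) = (1.9126, -0.5847)
θ=343°: |BD| = 7.1115
θ=343°: circle(B,4.00) ∩ circle(D,4.00): a=3.5557, h=1.8321
θ=343°:   candidates: C₊=(5.3057,1.5336) cross=13.029; C₋=(5.6070,-2.1183) cross=-13.029
θ=343°:   branch - wants cross < 0 → take C=(5.6070,-2.1183) (cross=-13.029)
θ=343°: ex = (C−B)/|BC| = (0.9236,-0.3834); ey = (0.3834,0.9236)
θ=343°: P = B + 2.06·ex + 3.32·ey = (5.0881,1.6918)

θ=16°: 5.43 2.28
θ=20°: 5.39 2.40
θ=343°: 5.09 1.69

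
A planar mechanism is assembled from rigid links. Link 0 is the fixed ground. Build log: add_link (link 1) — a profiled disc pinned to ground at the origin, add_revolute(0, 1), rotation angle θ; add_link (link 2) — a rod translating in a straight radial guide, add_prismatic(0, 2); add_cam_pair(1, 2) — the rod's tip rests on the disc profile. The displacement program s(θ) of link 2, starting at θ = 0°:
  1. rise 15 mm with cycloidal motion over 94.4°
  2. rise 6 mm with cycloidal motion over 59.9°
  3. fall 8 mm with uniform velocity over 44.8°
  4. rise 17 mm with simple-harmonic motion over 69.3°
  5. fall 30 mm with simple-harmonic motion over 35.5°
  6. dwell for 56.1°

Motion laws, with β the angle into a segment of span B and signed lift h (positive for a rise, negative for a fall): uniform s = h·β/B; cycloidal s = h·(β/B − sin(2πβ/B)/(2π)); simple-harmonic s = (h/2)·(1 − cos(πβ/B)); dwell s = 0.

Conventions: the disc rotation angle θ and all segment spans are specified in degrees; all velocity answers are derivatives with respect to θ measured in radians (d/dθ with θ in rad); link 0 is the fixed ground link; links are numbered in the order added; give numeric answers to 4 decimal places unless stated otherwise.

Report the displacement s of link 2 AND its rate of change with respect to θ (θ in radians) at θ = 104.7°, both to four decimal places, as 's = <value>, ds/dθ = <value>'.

seg 1 [0°–94.4°] cycloidal, h=15: full span → s += 15 → s = 15.0000
seg 2 [94.4°–154.3°] cycloidal, h=6: θ=104.7° here. β=10.3, B=59.9. 6·(0.1720 − sin(2π·0.1720)/(2π)) = 0.1893 → s = 15.1893
velocity in seg [94.4°–154.3°] (cycloidal), θ in radians: β = 10.3° = 0.1798 rad, B = 59.9° = 1.0455 rad; ds/dθ = (h/B)(1 − cos(2πβ/B)) = (6/1.0455)(1 − cos(2π·0.1720)) = 3.036219 mm/rad

s = 15.1893, ds/dθ = 3.0362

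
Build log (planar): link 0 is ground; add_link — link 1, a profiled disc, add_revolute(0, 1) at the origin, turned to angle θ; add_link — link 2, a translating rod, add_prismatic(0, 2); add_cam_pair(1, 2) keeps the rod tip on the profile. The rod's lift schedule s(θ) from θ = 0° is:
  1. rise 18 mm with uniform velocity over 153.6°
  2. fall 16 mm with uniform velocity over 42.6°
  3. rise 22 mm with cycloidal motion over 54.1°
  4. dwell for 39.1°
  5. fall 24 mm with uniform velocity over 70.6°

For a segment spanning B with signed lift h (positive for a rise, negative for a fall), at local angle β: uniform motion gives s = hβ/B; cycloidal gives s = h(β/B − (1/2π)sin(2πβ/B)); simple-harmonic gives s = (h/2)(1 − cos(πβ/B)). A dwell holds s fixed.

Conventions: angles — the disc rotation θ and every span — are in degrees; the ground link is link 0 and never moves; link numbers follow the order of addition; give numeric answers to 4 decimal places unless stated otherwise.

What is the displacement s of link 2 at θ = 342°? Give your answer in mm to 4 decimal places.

seg 1 [0°–153.6°] uniform, h=18: full span → s += 18 → s = 18.0000
seg 2 [153.6°–196.2°] uniform, h=-16: full span → s += -16 → s = 2.0000
seg 3 [196.2°–250.3°] cycloidal, h=22: full span → s += 22 → s = 24.0000
seg 4 [250.3°–289.4°] dwell: s stays 24.0000
seg 5 [289.4°–360°] uniform, h=-24: θ=342° here. β=52.6, B=70.6. -24·52.6/70.6 = -17.8810 → s = 6.1190

6.1190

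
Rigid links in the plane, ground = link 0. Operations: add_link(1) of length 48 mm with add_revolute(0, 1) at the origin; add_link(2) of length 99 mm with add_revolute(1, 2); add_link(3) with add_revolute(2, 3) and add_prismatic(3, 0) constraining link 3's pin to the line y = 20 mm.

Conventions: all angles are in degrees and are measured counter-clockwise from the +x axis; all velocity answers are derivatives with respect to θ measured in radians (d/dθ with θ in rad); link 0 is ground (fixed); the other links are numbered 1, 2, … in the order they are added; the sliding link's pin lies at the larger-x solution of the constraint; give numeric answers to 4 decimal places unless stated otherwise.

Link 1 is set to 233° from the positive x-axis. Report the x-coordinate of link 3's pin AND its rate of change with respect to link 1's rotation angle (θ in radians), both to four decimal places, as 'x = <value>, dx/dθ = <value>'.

geometry: r = 48 mm, L = 99 mm, e = 20 mm
crank pin P = (r cos θ, r sin θ) = (-28.887121, -38.334504)
h = r sin θ − e = -38.334504 − 20 = -58.334504
x = r cos θ + √(L² − h²) = -28.887121 + 79.988034 = 51.100913
dx/dθ = −r sin θ − h·r cos θ/√(L² − h²) (θ in radians; h = -58.334504) = 17.267405

x = 51.1009, dx/dθ = 17.2674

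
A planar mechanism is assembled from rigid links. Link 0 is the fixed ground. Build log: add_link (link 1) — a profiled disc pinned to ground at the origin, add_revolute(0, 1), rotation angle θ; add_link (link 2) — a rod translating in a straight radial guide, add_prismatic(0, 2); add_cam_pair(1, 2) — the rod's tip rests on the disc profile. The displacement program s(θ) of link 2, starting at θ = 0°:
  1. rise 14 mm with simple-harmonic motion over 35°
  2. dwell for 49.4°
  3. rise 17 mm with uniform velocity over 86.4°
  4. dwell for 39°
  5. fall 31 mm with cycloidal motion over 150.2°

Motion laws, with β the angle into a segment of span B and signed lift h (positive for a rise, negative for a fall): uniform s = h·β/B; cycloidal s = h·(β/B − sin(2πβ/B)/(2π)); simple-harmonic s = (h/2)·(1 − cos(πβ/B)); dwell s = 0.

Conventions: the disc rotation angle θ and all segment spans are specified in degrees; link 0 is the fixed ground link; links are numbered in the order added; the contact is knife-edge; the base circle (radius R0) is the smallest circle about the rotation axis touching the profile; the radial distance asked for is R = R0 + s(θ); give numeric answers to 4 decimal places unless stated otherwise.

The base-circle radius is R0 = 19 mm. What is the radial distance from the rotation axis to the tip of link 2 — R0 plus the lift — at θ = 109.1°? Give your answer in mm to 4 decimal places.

seg 1 [0°–35°] simple-harmonic, h=14: full span → s += 14 → s = 14.0000
seg 2 [35°–84.4°] dwell: s stays 14.0000
seg 3 [84.4°–170.8°] uniform, h=17: θ=109.1° here. β=24.7, B=86.4. 17·24.7/86.4 = 4.8600 → s = 18.8600
R = R0 + s = 19 + 18.8600 = 37.8600

37.8600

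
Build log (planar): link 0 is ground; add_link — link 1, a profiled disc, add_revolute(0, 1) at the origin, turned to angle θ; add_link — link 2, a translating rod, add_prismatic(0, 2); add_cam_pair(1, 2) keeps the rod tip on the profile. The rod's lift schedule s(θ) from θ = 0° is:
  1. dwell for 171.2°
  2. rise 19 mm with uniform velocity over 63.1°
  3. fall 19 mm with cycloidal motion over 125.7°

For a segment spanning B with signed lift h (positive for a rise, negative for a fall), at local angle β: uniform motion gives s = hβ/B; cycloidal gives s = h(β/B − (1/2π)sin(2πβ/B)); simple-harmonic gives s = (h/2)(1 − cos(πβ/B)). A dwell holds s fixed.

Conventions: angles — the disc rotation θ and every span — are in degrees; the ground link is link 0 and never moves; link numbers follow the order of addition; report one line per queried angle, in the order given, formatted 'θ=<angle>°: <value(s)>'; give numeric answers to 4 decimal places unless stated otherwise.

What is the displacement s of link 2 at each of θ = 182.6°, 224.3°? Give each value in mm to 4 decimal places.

seg 1 [0°–171.2°] dwell: s stays 0.0000
seg 2 [171.2°–234.3°] uniform, h=19: θ=182.6° here. β=11.4, B=63.1. 19·11.4/63.1 = 3.4326 → s = 3.4326
seg 2 [171.2°–234.3°] uniform, h=19: θ=224.3° here. β=53.1, B=63.1. 19·53.1/63.1 = 15.9889 → s = 15.9889

θ=182.6°: 3.4326
θ=224.3°: 15.9889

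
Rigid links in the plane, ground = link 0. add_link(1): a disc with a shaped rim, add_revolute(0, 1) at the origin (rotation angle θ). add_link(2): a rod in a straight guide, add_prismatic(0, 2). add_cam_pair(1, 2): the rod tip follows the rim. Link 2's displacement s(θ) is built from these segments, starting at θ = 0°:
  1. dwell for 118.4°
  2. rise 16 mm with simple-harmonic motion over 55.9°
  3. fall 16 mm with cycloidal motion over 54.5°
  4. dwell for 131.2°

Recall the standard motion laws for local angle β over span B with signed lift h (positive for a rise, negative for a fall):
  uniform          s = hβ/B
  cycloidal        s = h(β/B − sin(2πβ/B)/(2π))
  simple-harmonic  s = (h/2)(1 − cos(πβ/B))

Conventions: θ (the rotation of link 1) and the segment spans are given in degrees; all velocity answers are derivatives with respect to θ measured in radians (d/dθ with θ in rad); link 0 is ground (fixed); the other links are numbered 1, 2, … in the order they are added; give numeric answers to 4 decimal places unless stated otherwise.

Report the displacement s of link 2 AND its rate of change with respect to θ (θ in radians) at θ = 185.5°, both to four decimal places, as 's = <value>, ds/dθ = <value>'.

segment 1 (0° to 118.4°, dwell): s unchanged at 0.0000
segment 2 (118.4° to 174.3°, simple-harmonic, h = 16) is passed completely: s = 0.0000 + (16) = 16.0000
θ = 185.5° falls in segment 3 (174.3° to 228.8°, cycloidal, h = -16): β = 185.5 − 174.3 = 11.2°, B = 54.5°; Δs = -16·(0.2055 − sin(2π·0.2055)/(2π)) = -0.8405; s = 16.0000 − 0.8405 = 15.1595
velocity in seg [174.3°–228.8°] (cycloidal), θ in radians: β = 11.2° = 0.1955 rad, B = 54.5° = 0.9512 rad; ds/dθ = (h/B)(1 − cos(2πβ/B)) = ((-16)/0.9512)(1 − cos(2π·0.2055)) = -12.179166 mm/rad

s = 15.1595, ds/dθ = -12.1792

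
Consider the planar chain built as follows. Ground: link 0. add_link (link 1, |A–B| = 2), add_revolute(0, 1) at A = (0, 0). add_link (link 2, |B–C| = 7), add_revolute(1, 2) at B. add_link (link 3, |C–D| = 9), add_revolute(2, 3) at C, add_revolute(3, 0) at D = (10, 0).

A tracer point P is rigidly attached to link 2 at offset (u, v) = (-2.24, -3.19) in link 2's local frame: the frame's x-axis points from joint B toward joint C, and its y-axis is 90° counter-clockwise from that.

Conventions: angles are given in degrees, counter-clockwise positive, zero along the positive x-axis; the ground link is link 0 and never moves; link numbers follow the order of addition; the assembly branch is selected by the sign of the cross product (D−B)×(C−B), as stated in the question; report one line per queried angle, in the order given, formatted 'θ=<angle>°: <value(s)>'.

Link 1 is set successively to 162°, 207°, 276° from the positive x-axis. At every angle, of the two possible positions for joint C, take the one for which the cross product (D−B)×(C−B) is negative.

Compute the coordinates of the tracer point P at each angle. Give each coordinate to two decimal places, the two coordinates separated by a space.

A=(0,0), D=(10.00,0)
θ=162°: B = A + 2.00·(cos162°, sin162°) = (-1.9021, 0.6180)
θ=162°: |BD| = 11.9181
θ=162°: circle(B,7.00) ∩ circle(D,9.00): a=4.6166, h=5.2619
θ=162°:   candidates: C₊=(2.9811,5.6334) cross=62.712; C₋=(2.4354,-4.8761) cross=-62.712
θ=162°:   branch - wants cross < 0 → take C=(2.4354,-4.8761) (cross=-62.712)
θ=162°: ex = (C−B)/|BC| = (0.6196,-0.7849); ey = (0.7849,0.6196)
θ=162°: P = B + -2.24·ex + -3.19·ey = (-5.7939,0.3995)
θ=207°: B = A + 2.00·(cos207°, sin207°) = (-1.7820, -0.9080)
θ=207°: |BD| = 11.8169
θ=207°: circle(B,7.00) ∩ circle(D,9.00): a=4.5545, h=5.3157
θ=207°:   candidates: C₊=(2.3506,4.7420) cross=62.815; C₋=(3.1675,-5.8580) cross=-62.815
θ=207°:   branch - wants cross < 0 → take C=(3.1675,-5.8580) (cross=-62.815)
θ=207°: ex = (C−B)/|BC| = (0.7071,-0.7071); ey = (0.7071,0.7071)
θ=207°: P = B + -2.24·ex + -3.19·ey = (-5.6216,-1.5795)
θ=276°: B = A + 2.00·(cos276°, sin276°) = (0.2091, -1.9890)
θ=276°: |BD| = 9.9909
θ=276°: circle(B,7.00) ∩ circle(D,9.00): a=3.3940, h=6.1221
θ=276°:   candidates: C₊=(2.3163,4.6862) cross=61.166; C₋=(4.7540,-7.3129) cross=-61.166
θ=276°:   branch - wants cross < 0 → take C=(4.7540,-7.3129) (cross=-61.166)
θ=276°: ex = (C−B)/|BC| = (0.6493,-0.7606); ey = (0.7606,0.6493)
θ=276°: P = B + -2.24·ex + -3.19·ey = (-3.6715,-2.3566)

θ=162°: -5.79 0.40
θ=207°: -5.62 -1.58
θ=276°: -3.67 -2.36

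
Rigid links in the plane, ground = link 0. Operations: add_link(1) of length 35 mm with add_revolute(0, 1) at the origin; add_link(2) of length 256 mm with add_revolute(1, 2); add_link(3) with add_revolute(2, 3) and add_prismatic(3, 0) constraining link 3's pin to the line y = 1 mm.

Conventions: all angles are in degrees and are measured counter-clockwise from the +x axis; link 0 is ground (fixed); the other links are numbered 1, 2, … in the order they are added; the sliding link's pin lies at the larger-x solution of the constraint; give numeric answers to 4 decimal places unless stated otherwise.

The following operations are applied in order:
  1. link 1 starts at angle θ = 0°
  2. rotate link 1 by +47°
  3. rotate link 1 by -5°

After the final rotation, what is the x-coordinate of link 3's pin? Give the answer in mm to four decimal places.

geometry: r = 35 mm, L = 256 mm, e = 1 mm; θ starts at 0°
rotate link 1 by +47°: θ ← 0° +47° = 47°
rotate link 1 by -5°: θ ← 47° -5° = 42°
crank pin P = (r cos θ, r sin θ) = (26.010069, 23.419571)
h = r sin θ − e = 23.419571 − 1 = 22.419571
x = r cos θ + √(L² − h²) = 26.010069 + 255.016397 = 281.026466

281.0265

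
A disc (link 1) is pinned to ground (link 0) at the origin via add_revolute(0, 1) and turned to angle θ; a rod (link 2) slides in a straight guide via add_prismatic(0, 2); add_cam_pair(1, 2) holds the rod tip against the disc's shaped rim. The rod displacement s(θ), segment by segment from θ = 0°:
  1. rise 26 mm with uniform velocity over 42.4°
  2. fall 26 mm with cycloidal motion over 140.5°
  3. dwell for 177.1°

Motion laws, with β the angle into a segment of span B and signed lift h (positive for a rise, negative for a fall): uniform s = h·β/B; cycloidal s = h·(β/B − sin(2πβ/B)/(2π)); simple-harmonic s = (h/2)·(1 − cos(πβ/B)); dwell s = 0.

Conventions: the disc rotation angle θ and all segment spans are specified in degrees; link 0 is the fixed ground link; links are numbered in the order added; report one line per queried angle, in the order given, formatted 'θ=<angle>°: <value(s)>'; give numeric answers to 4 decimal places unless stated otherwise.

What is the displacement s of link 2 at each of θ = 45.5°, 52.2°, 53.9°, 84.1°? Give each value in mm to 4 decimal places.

segment 1 (0° to 42.4°, uniform, h = 26) is passed completely: s = 0.0000 + (26) = 26.0000
θ = 45.5° falls in segment 2 (42.4° to 182.9°, cycloidal, h = -26): β = 45.5 − 42.4 = 3.1°, B = 140.5°; Δs = -26·(0.0221 − sin(2π·0.0221)/(2π)) = -0.0018; s = 26.0000 − 0.0018 = 25.9982
θ = 52.2° falls in segment 2 (42.4° to 182.9°, cycloidal, h = -26): β = 52.2 − 42.4 = 9.8°, B = 140.5°; Δs = -26·(0.0698 − sin(2π·0.0698)/(2π)) = -0.0575; s = 26.0000 − 0.0575 = 25.9425
θ = 53.9° falls in segment 2 (42.4° to 182.9°, cycloidal, h = -26): β = 53.9 − 42.4 = 11.5°, B = 140.5°; Δs = -26·(0.0819 − sin(2π·0.0819)/(2π)) = -0.0926; s = 26.0000 − 0.0926 = 25.9074
θ = 84.1° falls in segment 2 (42.4° to 182.9°, cycloidal, h = -26): β = 84.1 − 42.4 = 41.7°, B = 140.5°; Δs = -26·(0.2968 − sin(2π·0.2968)/(2π)) = -3.7563; s = 26.0000 − 3.7563 = 22.2437

θ=45.5°: 25.9982
θ=52.2°: 25.9425
θ=53.9°: 25.9074
θ=84.1°: 22.2437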